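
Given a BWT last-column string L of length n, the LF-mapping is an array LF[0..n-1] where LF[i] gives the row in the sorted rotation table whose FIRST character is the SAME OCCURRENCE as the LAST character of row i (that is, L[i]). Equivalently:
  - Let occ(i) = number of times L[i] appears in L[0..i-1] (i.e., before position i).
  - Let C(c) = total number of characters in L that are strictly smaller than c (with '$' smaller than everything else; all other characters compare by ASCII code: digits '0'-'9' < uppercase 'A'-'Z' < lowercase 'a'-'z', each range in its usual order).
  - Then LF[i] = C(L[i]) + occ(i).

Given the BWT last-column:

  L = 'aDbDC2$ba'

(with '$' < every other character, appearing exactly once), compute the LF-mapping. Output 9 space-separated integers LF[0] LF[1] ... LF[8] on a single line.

Answer: 5 3 7 4 2 1 0 8 6

Derivation:
Char counts: '$':1, '2':1, 'C':1, 'D':2, 'a':2, 'b':2
C (first-col start): C('$')=0, C('2')=1, C('C')=2, C('D')=3, C('a')=5, C('b')=7
L[0]='a': occ=0, LF[0]=C('a')+0=5+0=5
L[1]='D': occ=0, LF[1]=C('D')+0=3+0=3
L[2]='b': occ=0, LF[2]=C('b')+0=7+0=7
L[3]='D': occ=1, LF[3]=C('D')+1=3+1=4
L[4]='C': occ=0, LF[4]=C('C')+0=2+0=2
L[5]='2': occ=0, LF[5]=C('2')+0=1+0=1
L[6]='$': occ=0, LF[6]=C('$')+0=0+0=0
L[7]='b': occ=1, LF[7]=C('b')+1=7+1=8
L[8]='a': occ=1, LF[8]=C('a')+1=5+1=6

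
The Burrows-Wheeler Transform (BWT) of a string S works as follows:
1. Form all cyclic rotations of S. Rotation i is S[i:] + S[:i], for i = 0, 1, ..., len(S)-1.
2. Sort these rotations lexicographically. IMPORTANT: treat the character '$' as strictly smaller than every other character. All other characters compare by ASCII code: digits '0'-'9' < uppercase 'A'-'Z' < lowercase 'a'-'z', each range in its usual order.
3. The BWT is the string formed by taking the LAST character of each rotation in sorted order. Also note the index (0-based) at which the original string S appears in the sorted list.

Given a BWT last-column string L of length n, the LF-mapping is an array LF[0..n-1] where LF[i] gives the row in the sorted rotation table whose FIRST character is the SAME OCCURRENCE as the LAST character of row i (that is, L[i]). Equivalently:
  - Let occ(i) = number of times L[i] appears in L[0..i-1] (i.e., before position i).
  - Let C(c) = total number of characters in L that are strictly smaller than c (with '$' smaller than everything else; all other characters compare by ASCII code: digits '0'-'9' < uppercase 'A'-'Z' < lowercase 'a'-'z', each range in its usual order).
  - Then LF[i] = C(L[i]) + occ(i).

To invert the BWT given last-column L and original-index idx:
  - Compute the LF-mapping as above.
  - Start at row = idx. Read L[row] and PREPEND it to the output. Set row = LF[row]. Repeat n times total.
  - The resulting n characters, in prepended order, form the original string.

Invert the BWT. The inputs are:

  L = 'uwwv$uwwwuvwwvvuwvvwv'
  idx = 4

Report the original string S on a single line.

Answer: uwvwuvuvwvwwwvwvvwwu$

Derivation:
LF mapping: 1 12 13 5 0 2 14 15 16 3 6 17 18 7 8 4 19 9 10 20 11
Walk LF starting at row 4, prepending L[row]:
  step 1: row=4, L[4]='$', prepend. Next row=LF[4]=0
  step 2: row=0, L[0]='u', prepend. Next row=LF[0]=1
  step 3: row=1, L[1]='w', prepend. Next row=LF[1]=12
  step 4: row=12, L[12]='w', prepend. Next row=LF[12]=18
  step 5: row=18, L[18]='v', prepend. Next row=LF[18]=10
  step 6: row=10, L[10]='v', prepend. Next row=LF[10]=6
  step 7: row=6, L[6]='w', prepend. Next row=LF[6]=14
  step 8: row=14, L[14]='v', prepend. Next row=LF[14]=8
  step 9: row=8, L[8]='w', prepend. Next row=LF[8]=16
  step 10: row=16, L[16]='w', prepend. Next row=LF[16]=19
  step 11: row=19, L[19]='w', prepend. Next row=LF[19]=20
  step 12: row=20, L[20]='v', prepend. Next row=LF[20]=11
  step 13: row=11, L[11]='w', prepend. Next row=LF[11]=17
  step 14: row=17, L[17]='v', prepend. Next row=LF[17]=9
  step 15: row=9, L[9]='u', prepend. Next row=LF[9]=3
  step 16: row=3, L[3]='v', prepend. Next row=LF[3]=5
  step 17: row=5, L[5]='u', prepend. Next row=LF[5]=2
  step 18: row=2, L[2]='w', prepend. Next row=LF[2]=13
  step 19: row=13, L[13]='v', prepend. Next row=LF[13]=7
  step 20: row=7, L[7]='w', prepend. Next row=LF[7]=15
  step 21: row=15, L[15]='u', prepend. Next row=LF[15]=4
Reversed output: uwvwuvuvwvwwwvwvvwwu$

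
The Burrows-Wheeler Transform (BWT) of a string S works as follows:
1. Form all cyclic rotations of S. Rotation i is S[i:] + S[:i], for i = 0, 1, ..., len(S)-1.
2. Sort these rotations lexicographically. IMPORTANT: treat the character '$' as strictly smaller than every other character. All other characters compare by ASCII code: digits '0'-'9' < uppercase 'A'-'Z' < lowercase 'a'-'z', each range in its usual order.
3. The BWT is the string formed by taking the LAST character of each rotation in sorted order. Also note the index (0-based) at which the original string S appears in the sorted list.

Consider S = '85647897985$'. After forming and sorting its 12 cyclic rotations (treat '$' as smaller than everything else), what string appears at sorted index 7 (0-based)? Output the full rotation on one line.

Answer: 85$856478979

Derivation:
All 12 rotations (rotation i = S[i:]+S[:i]):
  rot[0] = 85647897985$
  rot[1] = 5647897985$8
  rot[2] = 647897985$85
  rot[3] = 47897985$856
  rot[4] = 7897985$8564
  rot[5] = 897985$85647
  rot[6] = 97985$856478
  rot[7] = 7985$8564789
  rot[8] = 985$85647897
  rot[9] = 85$856478979
  rot[10] = 5$8564789798
  rot[11] = $85647897985
Sorted (with $ < everything):
  sorted[0] = $85647897985
  sorted[1] = 47897985$856
  sorted[2] = 5$8564789798
  sorted[3] = 5647897985$8
  sorted[4] = 647897985$85
  sorted[5] = 7897985$8564
  sorted[6] = 7985$8564789
  sorted[7] = 85$856478979
  sorted[8] = 85647897985$
  sorted[9] = 897985$85647
  sorted[10] = 97985$856478
  sorted[11] = 985$85647897
sorted[7] = 85$856478979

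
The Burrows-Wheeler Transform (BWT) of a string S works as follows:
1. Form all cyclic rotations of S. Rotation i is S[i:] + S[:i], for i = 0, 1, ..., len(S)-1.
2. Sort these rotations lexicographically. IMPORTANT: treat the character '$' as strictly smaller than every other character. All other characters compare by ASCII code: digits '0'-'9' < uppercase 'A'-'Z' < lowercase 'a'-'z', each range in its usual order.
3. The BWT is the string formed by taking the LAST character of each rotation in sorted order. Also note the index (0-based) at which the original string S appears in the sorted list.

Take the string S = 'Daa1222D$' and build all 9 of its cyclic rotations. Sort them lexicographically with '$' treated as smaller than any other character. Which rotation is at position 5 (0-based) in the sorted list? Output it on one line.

All 9 rotations (rotation i = S[i:]+S[:i]):
  rot[0] = Daa1222D$
  rot[1] = aa1222D$D
  rot[2] = a1222D$Da
  rot[3] = 1222D$Daa
  rot[4] = 222D$Daa1
  rot[5] = 22D$Daa12
  rot[6] = 2D$Daa122
  rot[7] = D$Daa1222
  rot[8] = $Daa1222D
Sorted (with $ < everything):
  sorted[0] = $Daa1222D
  sorted[1] = 1222D$Daa
  sorted[2] = 222D$Daa1
  sorted[3] = 22D$Daa12
  sorted[4] = 2D$Daa122
  sorted[5] = D$Daa1222
  sorted[6] = Daa1222D$
  sorted[7] = a1222D$Da
  sorted[8] = aa1222D$D
sorted[5] = D$Daa1222

Answer: D$Daa1222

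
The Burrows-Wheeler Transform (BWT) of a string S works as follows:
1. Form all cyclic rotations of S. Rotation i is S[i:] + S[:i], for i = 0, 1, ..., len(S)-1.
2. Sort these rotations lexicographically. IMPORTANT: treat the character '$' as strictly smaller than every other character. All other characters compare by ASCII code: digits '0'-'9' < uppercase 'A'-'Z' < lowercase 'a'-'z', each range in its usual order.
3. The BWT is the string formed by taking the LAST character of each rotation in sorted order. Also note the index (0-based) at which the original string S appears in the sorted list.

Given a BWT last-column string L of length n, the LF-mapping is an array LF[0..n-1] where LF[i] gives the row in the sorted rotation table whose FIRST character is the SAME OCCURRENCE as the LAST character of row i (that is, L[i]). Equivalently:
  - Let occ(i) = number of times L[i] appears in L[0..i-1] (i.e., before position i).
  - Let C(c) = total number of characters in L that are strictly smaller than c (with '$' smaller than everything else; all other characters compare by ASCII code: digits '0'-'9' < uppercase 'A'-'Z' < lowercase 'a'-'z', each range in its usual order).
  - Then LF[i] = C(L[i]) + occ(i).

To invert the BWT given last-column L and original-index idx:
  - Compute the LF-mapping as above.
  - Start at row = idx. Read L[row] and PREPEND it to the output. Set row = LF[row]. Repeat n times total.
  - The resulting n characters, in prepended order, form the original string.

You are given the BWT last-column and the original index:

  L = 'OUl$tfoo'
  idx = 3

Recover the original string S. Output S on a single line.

Answer: footlUO$

Derivation:
LF mapping: 1 2 4 0 7 3 5 6
Walk LF starting at row 3, prepending L[row]:
  step 1: row=3, L[3]='$', prepend. Next row=LF[3]=0
  step 2: row=0, L[0]='O', prepend. Next row=LF[0]=1
  step 3: row=1, L[1]='U', prepend. Next row=LF[1]=2
  step 4: row=2, L[2]='l', prepend. Next row=LF[2]=4
  step 5: row=4, L[4]='t', prepend. Next row=LF[4]=7
  step 6: row=7, L[7]='o', prepend. Next row=LF[7]=6
  step 7: row=6, L[6]='o', prepend. Next row=LF[6]=5
  step 8: row=5, L[5]='f', prepend. Next row=LF[5]=3
Reversed output: footlUO$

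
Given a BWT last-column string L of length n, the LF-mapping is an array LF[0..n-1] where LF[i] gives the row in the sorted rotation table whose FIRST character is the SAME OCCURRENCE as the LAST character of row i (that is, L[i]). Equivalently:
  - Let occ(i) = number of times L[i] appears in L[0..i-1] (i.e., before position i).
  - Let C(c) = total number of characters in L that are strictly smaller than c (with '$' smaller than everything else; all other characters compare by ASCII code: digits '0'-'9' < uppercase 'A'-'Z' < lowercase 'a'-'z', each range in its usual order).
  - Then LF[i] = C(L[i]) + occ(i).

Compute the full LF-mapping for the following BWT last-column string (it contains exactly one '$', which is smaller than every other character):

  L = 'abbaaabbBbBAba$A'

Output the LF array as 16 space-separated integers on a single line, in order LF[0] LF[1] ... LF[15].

Char counts: '$':1, 'A':2, 'B':2, 'a':5, 'b':6
C (first-col start): C('$')=0, C('A')=1, C('B')=3, C('a')=5, C('b')=10
L[0]='a': occ=0, LF[0]=C('a')+0=5+0=5
L[1]='b': occ=0, LF[1]=C('b')+0=10+0=10
L[2]='b': occ=1, LF[2]=C('b')+1=10+1=11
L[3]='a': occ=1, LF[3]=C('a')+1=5+1=6
L[4]='a': occ=2, LF[4]=C('a')+2=5+2=7
L[5]='a': occ=3, LF[5]=C('a')+3=5+3=8
L[6]='b': occ=2, LF[6]=C('b')+2=10+2=12
L[7]='b': occ=3, LF[7]=C('b')+3=10+3=13
L[8]='B': occ=0, LF[8]=C('B')+0=3+0=3
L[9]='b': occ=4, LF[9]=C('b')+4=10+4=14
L[10]='B': occ=1, LF[10]=C('B')+1=3+1=4
L[11]='A': occ=0, LF[11]=C('A')+0=1+0=1
L[12]='b': occ=5, LF[12]=C('b')+5=10+5=15
L[13]='a': occ=4, LF[13]=C('a')+4=5+4=9
L[14]='$': occ=0, LF[14]=C('$')+0=0+0=0
L[15]='A': occ=1, LF[15]=C('A')+1=1+1=2

Answer: 5 10 11 6 7 8 12 13 3 14 4 1 15 9 0 2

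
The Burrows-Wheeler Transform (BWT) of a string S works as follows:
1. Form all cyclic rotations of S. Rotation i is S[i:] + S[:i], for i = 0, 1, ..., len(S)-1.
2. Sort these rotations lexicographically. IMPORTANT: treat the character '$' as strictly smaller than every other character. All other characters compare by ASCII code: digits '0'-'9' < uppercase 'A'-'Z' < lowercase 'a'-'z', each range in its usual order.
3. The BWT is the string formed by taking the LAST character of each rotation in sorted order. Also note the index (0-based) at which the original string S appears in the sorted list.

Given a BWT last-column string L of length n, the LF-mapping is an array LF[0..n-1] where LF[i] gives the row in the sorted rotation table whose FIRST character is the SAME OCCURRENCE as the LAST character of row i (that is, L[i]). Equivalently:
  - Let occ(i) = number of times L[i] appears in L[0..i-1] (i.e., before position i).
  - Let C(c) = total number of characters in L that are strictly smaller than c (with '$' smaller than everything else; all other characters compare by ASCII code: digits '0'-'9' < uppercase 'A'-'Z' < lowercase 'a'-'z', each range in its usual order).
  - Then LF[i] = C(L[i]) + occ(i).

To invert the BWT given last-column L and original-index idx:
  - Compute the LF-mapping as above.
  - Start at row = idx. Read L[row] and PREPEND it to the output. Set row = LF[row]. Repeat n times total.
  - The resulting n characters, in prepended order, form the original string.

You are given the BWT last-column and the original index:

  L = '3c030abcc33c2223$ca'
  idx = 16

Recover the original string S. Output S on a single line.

Answer: c333c32acca2c002b3$

Derivation:
LF mapping: 6 14 1 7 2 11 13 15 16 8 9 17 3 4 5 10 0 18 12
Walk LF starting at row 16, prepending L[row]:
  step 1: row=16, L[16]='$', prepend. Next row=LF[16]=0
  step 2: row=0, L[0]='3', prepend. Next row=LF[0]=6
  step 3: row=6, L[6]='b', prepend. Next row=LF[6]=13
  step 4: row=13, L[13]='2', prepend. Next row=LF[13]=4
  step 5: row=4, L[4]='0', prepend. Next row=LF[4]=2
  step 6: row=2, L[2]='0', prepend. Next row=LF[2]=1
  step 7: row=1, L[1]='c', prepend. Next row=LF[1]=14
  step 8: row=14, L[14]='2', prepend. Next row=LF[14]=5
  step 9: row=5, L[5]='a', prepend. Next row=LF[5]=11
  step 10: row=11, L[11]='c', prepend. Next row=LF[11]=17
  step 11: row=17, L[17]='c', prepend. Next row=LF[17]=18
  step 12: row=18, L[18]='a', prepend. Next row=LF[18]=12
  step 13: row=12, L[12]='2', prepend. Next row=LF[12]=3
  step 14: row=3, L[3]='3', prepend. Next row=LF[3]=7
  step 15: row=7, L[7]='c', prepend. Next row=LF[7]=15
  step 16: row=15, L[15]='3', prepend. Next row=LF[15]=10
  step 17: row=10, L[10]='3', prepend. Next row=LF[10]=9
  step 18: row=9, L[9]='3', prepend. Next row=LF[9]=8
  step 19: row=8, L[8]='c', prepend. Next row=LF[8]=16
Reversed output: c333c32acca2c002b3$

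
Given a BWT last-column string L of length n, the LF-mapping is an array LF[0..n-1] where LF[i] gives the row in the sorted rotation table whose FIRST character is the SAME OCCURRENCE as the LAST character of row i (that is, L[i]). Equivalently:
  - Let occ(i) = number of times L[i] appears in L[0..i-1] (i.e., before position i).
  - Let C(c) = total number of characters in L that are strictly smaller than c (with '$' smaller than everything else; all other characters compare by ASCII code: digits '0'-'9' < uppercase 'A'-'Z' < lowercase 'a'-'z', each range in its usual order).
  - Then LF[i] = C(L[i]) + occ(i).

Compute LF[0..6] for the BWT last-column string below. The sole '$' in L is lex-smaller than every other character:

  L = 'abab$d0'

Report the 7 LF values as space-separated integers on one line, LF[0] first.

Char counts: '$':1, '0':1, 'a':2, 'b':2, 'd':1
C (first-col start): C('$')=0, C('0')=1, C('a')=2, C('b')=4, C('d')=6
L[0]='a': occ=0, LF[0]=C('a')+0=2+0=2
L[1]='b': occ=0, LF[1]=C('b')+0=4+0=4
L[2]='a': occ=1, LF[2]=C('a')+1=2+1=3
L[3]='b': occ=1, LF[3]=C('b')+1=4+1=5
L[4]='$': occ=0, LF[4]=C('$')+0=0+0=0
L[5]='d': occ=0, LF[5]=C('d')+0=6+0=6
L[6]='0': occ=0, LF[6]=C('0')+0=1+0=1

Answer: 2 4 3 5 0 6 1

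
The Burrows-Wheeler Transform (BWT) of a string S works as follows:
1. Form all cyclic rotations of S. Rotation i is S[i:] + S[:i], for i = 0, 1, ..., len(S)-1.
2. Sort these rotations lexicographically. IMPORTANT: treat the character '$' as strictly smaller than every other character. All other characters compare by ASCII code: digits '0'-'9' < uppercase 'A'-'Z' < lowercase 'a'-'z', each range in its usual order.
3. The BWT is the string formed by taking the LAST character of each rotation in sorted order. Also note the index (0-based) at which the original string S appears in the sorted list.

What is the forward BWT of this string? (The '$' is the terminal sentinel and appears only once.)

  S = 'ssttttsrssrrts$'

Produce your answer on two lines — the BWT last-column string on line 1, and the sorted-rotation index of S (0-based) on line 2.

Answer: sssrtstr$srttts
8

Derivation:
All 15 rotations (rotation i = S[i:]+S[:i]):
  rot[0] = ssttttsrssrrts$
  rot[1] = sttttsrssrrts$s
  rot[2] = ttttsrssrrts$ss
  rot[3] = tttsrssrrts$sst
  rot[4] = ttsrssrrts$sstt
  rot[5] = tsrssrrts$ssttt
  rot[6] = srssrrts$sstttt
  rot[7] = rssrrts$sstttts
  rot[8] = ssrrts$ssttttsr
  rot[9] = srrts$ssttttsrs
  rot[10] = rrts$ssttttsrss
  rot[11] = rts$ssttttsrssr
  rot[12] = ts$ssttttsrssrr
  rot[13] = s$ssttttsrssrrt
  rot[14] = $ssttttsrssrrts
Sorted (with $ < everything):
  sorted[0] = $ssttttsrssrrts  (last char: 's')
  sorted[1] = rrts$ssttttsrss  (last char: 's')
  sorted[2] = rssrrts$sstttts  (last char: 's')
  sorted[3] = rts$ssttttsrssr  (last char: 'r')
  sorted[4] = s$ssttttsrssrrt  (last char: 't')
  sorted[5] = srrts$ssttttsrs  (last char: 's')
  sorted[6] = srssrrts$sstttt  (last char: 't')
  sorted[7] = ssrrts$ssttttsr  (last char: 'r')
  sorted[8] = ssttttsrssrrts$  (last char: '$')
  sorted[9] = sttttsrssrrts$s  (last char: 's')
  sorted[10] = ts$ssttttsrssrr  (last char: 'r')
  sorted[11] = tsrssrrts$ssttt  (last char: 't')
  sorted[12] = ttsrssrrts$sstt  (last char: 't')
  sorted[13] = tttsrssrrts$sst  (last char: 't')
  sorted[14] = ttttsrssrrts$ss  (last char: 's')
Last column: sssrtstr$srttts
Original string S is at sorted index 8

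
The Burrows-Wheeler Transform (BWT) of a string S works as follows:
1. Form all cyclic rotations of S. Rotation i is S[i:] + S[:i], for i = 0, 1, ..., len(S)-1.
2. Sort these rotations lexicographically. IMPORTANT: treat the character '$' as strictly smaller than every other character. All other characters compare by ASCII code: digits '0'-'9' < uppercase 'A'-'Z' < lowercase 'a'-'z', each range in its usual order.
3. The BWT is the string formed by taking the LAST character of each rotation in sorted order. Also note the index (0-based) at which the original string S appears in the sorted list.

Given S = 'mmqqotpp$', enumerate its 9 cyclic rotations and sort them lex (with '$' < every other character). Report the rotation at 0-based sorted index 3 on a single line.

Answer: otpp$mmqq

Derivation:
All 9 rotations (rotation i = S[i:]+S[:i]):
  rot[0] = mmqqotpp$
  rot[1] = mqqotpp$m
  rot[2] = qqotpp$mm
  rot[3] = qotpp$mmq
  rot[4] = otpp$mmqq
  rot[5] = tpp$mmqqo
  rot[6] = pp$mmqqot
  rot[7] = p$mmqqotp
  rot[8] = $mmqqotpp
Sorted (with $ < everything):
  sorted[0] = $mmqqotpp
  sorted[1] = mmqqotpp$
  sorted[2] = mqqotpp$m
  sorted[3] = otpp$mmqq
  sorted[4] = p$mmqqotp
  sorted[5] = pp$mmqqot
  sorted[6] = qotpp$mmq
  sorted[7] = qqotpp$mm
  sorted[8] = tpp$mmqqo
sorted[3] = otpp$mmqq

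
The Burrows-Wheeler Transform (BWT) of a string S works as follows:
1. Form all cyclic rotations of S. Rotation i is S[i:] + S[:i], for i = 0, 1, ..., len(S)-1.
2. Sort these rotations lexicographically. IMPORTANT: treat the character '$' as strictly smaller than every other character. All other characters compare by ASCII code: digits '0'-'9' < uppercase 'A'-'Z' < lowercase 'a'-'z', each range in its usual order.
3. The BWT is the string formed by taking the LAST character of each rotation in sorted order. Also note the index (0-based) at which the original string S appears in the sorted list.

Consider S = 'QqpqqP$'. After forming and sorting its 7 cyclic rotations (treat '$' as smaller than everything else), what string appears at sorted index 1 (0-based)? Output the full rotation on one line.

All 7 rotations (rotation i = S[i:]+S[:i]):
  rot[0] = QqpqqP$
  rot[1] = qpqqP$Q
  rot[2] = pqqP$Qq
  rot[3] = qqP$Qqp
  rot[4] = qP$Qqpq
  rot[5] = P$Qqpqq
  rot[6] = $QqpqqP
Sorted (with $ < everything):
  sorted[0] = $QqpqqP
  sorted[1] = P$Qqpqq
  sorted[2] = QqpqqP$
  sorted[3] = pqqP$Qq
  sorted[4] = qP$Qqpq
  sorted[5] = qpqqP$Q
  sorted[6] = qqP$Qqp
sorted[1] = P$Qqpqq

Answer: P$Qqpqq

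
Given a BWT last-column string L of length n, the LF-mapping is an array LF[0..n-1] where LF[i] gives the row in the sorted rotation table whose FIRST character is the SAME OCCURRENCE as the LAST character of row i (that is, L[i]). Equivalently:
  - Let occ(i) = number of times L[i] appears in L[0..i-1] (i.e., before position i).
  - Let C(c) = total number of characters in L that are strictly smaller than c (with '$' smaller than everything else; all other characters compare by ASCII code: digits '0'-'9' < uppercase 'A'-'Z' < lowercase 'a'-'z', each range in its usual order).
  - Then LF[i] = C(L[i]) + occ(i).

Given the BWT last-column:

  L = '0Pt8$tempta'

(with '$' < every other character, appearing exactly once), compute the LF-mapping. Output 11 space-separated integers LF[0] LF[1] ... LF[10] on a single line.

Answer: 1 3 8 2 0 9 5 6 7 10 4

Derivation:
Char counts: '$':1, '0':1, '8':1, 'P':1, 'a':1, 'e':1, 'm':1, 'p':1, 't':3
C (first-col start): C('$')=0, C('0')=1, C('8')=2, C('P')=3, C('a')=4, C('e')=5, C('m')=6, C('p')=7, C('t')=8
L[0]='0': occ=0, LF[0]=C('0')+0=1+0=1
L[1]='P': occ=0, LF[1]=C('P')+0=3+0=3
L[2]='t': occ=0, LF[2]=C('t')+0=8+0=8
L[3]='8': occ=0, LF[3]=C('8')+0=2+0=2
L[4]='$': occ=0, LF[4]=C('$')+0=0+0=0
L[5]='t': occ=1, LF[5]=C('t')+1=8+1=9
L[6]='e': occ=0, LF[6]=C('e')+0=5+0=5
L[7]='m': occ=0, LF[7]=C('m')+0=6+0=6
L[8]='p': occ=0, LF[8]=C('p')+0=7+0=7
L[9]='t': occ=2, LF[9]=C('t')+2=8+2=10
L[10]='a': occ=0, LF[10]=C('a')+0=4+0=4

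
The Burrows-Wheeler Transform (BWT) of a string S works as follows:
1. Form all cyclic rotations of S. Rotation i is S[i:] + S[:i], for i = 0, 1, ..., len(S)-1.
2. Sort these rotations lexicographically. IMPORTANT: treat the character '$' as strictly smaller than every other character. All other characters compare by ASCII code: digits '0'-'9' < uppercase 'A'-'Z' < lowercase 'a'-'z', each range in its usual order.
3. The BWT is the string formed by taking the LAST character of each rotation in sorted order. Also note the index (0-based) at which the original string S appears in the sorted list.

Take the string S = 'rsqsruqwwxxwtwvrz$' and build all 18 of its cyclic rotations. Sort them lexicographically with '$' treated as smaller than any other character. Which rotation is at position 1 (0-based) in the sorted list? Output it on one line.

Answer: qsruqwwxxwtwvrz$rs

Derivation:
All 18 rotations (rotation i = S[i:]+S[:i]):
  rot[0] = rsqsruqwwxxwtwvrz$
  rot[1] = sqsruqwwxxwtwvrz$r
  rot[2] = qsruqwwxxwtwvrz$rs
  rot[3] = sruqwwxxwtwvrz$rsq
  rot[4] = ruqwwxxwtwvrz$rsqs
  rot[5] = uqwwxxwtwvrz$rsqsr
  rot[6] = qwwxxwtwvrz$rsqsru
  rot[7] = wwxxwtwvrz$rsqsruq
  rot[8] = wxxwtwvrz$rsqsruqw
  rot[9] = xxwtwvrz$rsqsruqww
  rot[10] = xwtwvrz$rsqsruqwwx
  rot[11] = wtwvrz$rsqsruqwwxx
  rot[12] = twvrz$rsqsruqwwxxw
  rot[13] = wvrz$rsqsruqwwxxwt
  rot[14] = vrz$rsqsruqwwxxwtw
  rot[15] = rz$rsqsruqwwxxwtwv
  rot[16] = z$rsqsruqwwxxwtwvr
  rot[17] = $rsqsruqwwxxwtwvrz
Sorted (with $ < everything):
  sorted[0] = $rsqsruqwwxxwtwvrz
  sorted[1] = qsruqwwxxwtwvrz$rs
  sorted[2] = qwwxxwtwvrz$rsqsru
  sorted[3] = rsqsruqwwxxwtwvrz$
  sorted[4] = ruqwwxxwtwvrz$rsqs
  sorted[5] = rz$rsqsruqwwxxwtwv
  sorted[6] = sqsruqwwxxwtwvrz$r
  sorted[7] = sruqwwxxwtwvrz$rsq
  sorted[8] = twvrz$rsqsruqwwxxw
  sorted[9] = uqwwxxwtwvrz$rsqsr
  sorted[10] = vrz$rsqsruqwwxxwtw
  sorted[11] = wtwvrz$rsqsruqwwxx
  sorted[12] = wvrz$rsqsruqwwxxwt
  sorted[13] = wwxxwtwvrz$rsqsruq
  sorted[14] = wxxwtwvrz$rsqsruqw
  sorted[15] = xwtwvrz$rsqsruqwwx
  sorted[16] = xxwtwvrz$rsqsruqww
  sorted[17] = z$rsqsruqwwxxwtwvr
sorted[1] = qsruqwwxxwtwvrz$rs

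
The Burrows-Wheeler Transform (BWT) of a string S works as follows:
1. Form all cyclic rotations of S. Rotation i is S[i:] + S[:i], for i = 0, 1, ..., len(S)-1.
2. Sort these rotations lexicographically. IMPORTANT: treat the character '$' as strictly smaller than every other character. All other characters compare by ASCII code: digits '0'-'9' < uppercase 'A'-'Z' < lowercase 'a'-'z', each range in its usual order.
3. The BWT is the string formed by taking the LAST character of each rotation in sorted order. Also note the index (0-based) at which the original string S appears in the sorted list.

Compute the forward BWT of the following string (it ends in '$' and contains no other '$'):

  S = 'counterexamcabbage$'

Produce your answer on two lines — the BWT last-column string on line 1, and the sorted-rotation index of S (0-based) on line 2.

Answer: ecbxbam$gtraaucenoe
7

Derivation:
All 19 rotations (rotation i = S[i:]+S[:i]):
  rot[0] = counterexamcabbage$
  rot[1] = ounterexamcabbage$c
  rot[2] = unterexamcabbage$co
  rot[3] = nterexamcabbage$cou
  rot[4] = terexamcabbage$coun
  rot[5] = erexamcabbage$count
  rot[6] = rexamcabbage$counte
  rot[7] = examcabbage$counter
  rot[8] = xamcabbage$countere
  rot[9] = amcabbage$counterex
  rot[10] = mcabbage$counterexa
  rot[11] = cabbage$counterexam
  rot[12] = abbage$counterexamc
  rot[13] = bbage$counterexamca
  rot[14] = bage$counterexamcab
  rot[15] = age$counterexamcabb
  rot[16] = ge$counterexamcabba
  rot[17] = e$counterexamcabbag
  rot[18] = $counterexamcabbage
Sorted (with $ < everything):
  sorted[0] = $counterexamcabbage  (last char: 'e')
  sorted[1] = abbage$counterexamc  (last char: 'c')
  sorted[2] = age$counterexamcabb  (last char: 'b')
  sorted[3] = amcabbage$counterex  (last char: 'x')
  sorted[4] = bage$counterexamcab  (last char: 'b')
  sorted[5] = bbage$counterexamca  (last char: 'a')
  sorted[6] = cabbage$counterexam  (last char: 'm')
  sorted[7] = counterexamcabbage$  (last char: '$')
  sorted[8] = e$counterexamcabbag  (last char: 'g')
  sorted[9] = erexamcabbage$count  (last char: 't')
  sorted[10] = examcabbage$counter  (last char: 'r')
  sorted[11] = ge$counterexamcabba  (last char: 'a')
  sorted[12] = mcabbage$counterexa  (last char: 'a')
  sorted[13] = nterexamcabbage$cou  (last char: 'u')
  sorted[14] = ounterexamcabbage$c  (last char: 'c')
  sorted[15] = rexamcabbage$counte  (last char: 'e')
  sorted[16] = terexamcabbage$coun  (last char: 'n')
  sorted[17] = unterexamcabbage$co  (last char: 'o')
  sorted[18] = xamcabbage$countere  (last char: 'e')
Last column: ecbxbam$gtraaucenoe
Original string S is at sorted index 7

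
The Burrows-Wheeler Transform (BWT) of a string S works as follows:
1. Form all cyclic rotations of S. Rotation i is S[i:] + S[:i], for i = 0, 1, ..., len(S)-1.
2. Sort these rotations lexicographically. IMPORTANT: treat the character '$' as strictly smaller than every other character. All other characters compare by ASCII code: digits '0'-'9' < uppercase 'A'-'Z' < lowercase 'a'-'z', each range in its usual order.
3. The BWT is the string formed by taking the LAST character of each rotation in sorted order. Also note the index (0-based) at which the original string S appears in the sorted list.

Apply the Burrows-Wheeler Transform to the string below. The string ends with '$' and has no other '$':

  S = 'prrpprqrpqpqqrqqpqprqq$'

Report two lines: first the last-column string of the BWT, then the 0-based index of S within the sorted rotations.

All 23 rotations (rotation i = S[i:]+S[:i]):
  rot[0] = prrpprqrpqpqqrqqpqprqq$
  rot[1] = rrpprqrpqpqqrqqpqprqq$p
  rot[2] = rpprqrpqpqqrqqpqprqq$pr
  rot[3] = pprqrpqpqqrqqpqprqq$prr
  rot[4] = prqrpqpqqrqqpqprqq$prrp
  rot[5] = rqrpqpqqrqqpqprqq$prrpp
  rot[6] = qrpqpqqrqqpqprqq$prrppr
  rot[7] = rpqpqqrqqpqprqq$prrpprq
  rot[8] = pqpqqrqqpqprqq$prrpprqr
  rot[9] = qpqqrqqpqprqq$prrpprqrp
  rot[10] = pqqrqqpqprqq$prrpprqrpq
  rot[11] = qqrqqpqprqq$prrpprqrpqp
  rot[12] = qrqqpqprqq$prrpprqrpqpq
  rot[13] = rqqpqprqq$prrpprqrpqpqq
  rot[14] = qqpqprqq$prrpprqrpqpqqr
  rot[15] = qpqprqq$prrpprqrpqpqqrq
  rot[16] = pqprqq$prrpprqrpqpqqrqq
  rot[17] = qprqq$prrpprqrpqpqqrqqp
  rot[18] = prqq$prrpprqrpqpqqrqqpq
  rot[19] = rqq$prrpprqrpqpqqrqqpqp
  rot[20] = qq$prrpprqrpqpqqrqqpqpr
  rot[21] = q$prrpprqrpqpqqrqqpqprq
  rot[22] = $prrpprqrpqpqqrqqpqprqq
Sorted (with $ < everything):
  sorted[0] = $prrpprqrpqpqqrqqpqprqq  (last char: 'q')
  sorted[1] = pprqrpqpqqrqqpqprqq$prr  (last char: 'r')
  sorted[2] = pqpqqrqqpqprqq$prrpprqr  (last char: 'r')
  sorted[3] = pqprqq$prrpprqrpqpqqrqq  (last char: 'q')
  sorted[4] = pqqrqqpqprqq$prrpprqrpq  (last char: 'q')
  sorted[5] = prqq$prrpprqrpqpqqrqqpq  (last char: 'q')
  sorted[6] = prqrpqpqqrqqpqprqq$prrp  (last char: 'p')
  sorted[7] = prrpprqrpqpqqrqqpqprqq$  (last char: '$')
  sorted[8] = q$prrpprqrpqpqqrqqpqprq  (last char: 'q')
  sorted[9] = qpqprqq$prrpprqrpqpqqrq  (last char: 'q')
  sorted[10] = qpqqrqqpqprqq$prrpprqrp  (last char: 'p')
  sorted[11] = qprqq$prrpprqrpqpqqrqqp  (last char: 'p')
  sorted[12] = qq$prrpprqrpqpqqrqqpqpr  (last char: 'r')
  sorted[13] = qqpqprqq$prrpprqrpqpqqr  (last char: 'r')
  sorted[14] = qqrqqpqprqq$prrpprqrpqp  (last char: 'p')
  sorted[15] = qrpqpqqrqqpqprqq$prrppr  (last char: 'r')
  sorted[16] = qrqqpqprqq$prrpprqrpqpq  (last char: 'q')
  sorted[17] = rpprqrpqpqqrqqpqprqq$pr  (last char: 'r')
  sorted[18] = rpqpqqrqqpqprqq$prrpprq  (last char: 'q')
  sorted[19] = rqq$prrpprqrpqpqqrqqpqp  (last char: 'p')
  sorted[20] = rqqpqprqq$prrpprqrpqpqq  (last char: 'q')
  sorted[21] = rqrpqpqqrqqpqprqq$prrpp  (last char: 'p')
  sorted[22] = rrpprqrpqpqqrqqpqprqq$p  (last char: 'p')
Last column: qrrqqqp$qqpprrprqrqpqpp
Original string S is at sorted index 7

Answer: qrrqqqp$qqpprrprqrqpqpp
7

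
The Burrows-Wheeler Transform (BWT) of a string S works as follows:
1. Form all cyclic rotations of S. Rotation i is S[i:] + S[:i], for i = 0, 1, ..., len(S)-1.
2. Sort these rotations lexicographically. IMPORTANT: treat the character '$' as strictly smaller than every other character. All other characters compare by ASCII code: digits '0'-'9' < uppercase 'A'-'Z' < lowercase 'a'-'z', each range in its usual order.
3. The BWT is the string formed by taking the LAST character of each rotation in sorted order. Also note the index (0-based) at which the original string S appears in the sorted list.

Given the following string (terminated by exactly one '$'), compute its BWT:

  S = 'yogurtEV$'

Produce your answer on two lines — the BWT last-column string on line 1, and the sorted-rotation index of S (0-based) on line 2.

Answer: VtEoyurg$
8

Derivation:
All 9 rotations (rotation i = S[i:]+S[:i]):
  rot[0] = yogurtEV$
  rot[1] = ogurtEV$y
  rot[2] = gurtEV$yo
  rot[3] = urtEV$yog
  rot[4] = rtEV$yogu
  rot[5] = tEV$yogur
  rot[6] = EV$yogurt
  rot[7] = V$yogurtE
  rot[8] = $yogurtEV
Sorted (with $ < everything):
  sorted[0] = $yogurtEV  (last char: 'V')
  sorted[1] = EV$yogurt  (last char: 't')
  sorted[2] = V$yogurtE  (last char: 'E')
  sorted[3] = gurtEV$yo  (last char: 'o')
  sorted[4] = ogurtEV$y  (last char: 'y')
  sorted[5] = rtEV$yogu  (last char: 'u')
  sorted[6] = tEV$yogur  (last char: 'r')
  sorted[7] = urtEV$yog  (last char: 'g')
  sorted[8] = yogurtEV$  (last char: '$')
Last column: VtEoyurg$
Original string S is at sorted index 8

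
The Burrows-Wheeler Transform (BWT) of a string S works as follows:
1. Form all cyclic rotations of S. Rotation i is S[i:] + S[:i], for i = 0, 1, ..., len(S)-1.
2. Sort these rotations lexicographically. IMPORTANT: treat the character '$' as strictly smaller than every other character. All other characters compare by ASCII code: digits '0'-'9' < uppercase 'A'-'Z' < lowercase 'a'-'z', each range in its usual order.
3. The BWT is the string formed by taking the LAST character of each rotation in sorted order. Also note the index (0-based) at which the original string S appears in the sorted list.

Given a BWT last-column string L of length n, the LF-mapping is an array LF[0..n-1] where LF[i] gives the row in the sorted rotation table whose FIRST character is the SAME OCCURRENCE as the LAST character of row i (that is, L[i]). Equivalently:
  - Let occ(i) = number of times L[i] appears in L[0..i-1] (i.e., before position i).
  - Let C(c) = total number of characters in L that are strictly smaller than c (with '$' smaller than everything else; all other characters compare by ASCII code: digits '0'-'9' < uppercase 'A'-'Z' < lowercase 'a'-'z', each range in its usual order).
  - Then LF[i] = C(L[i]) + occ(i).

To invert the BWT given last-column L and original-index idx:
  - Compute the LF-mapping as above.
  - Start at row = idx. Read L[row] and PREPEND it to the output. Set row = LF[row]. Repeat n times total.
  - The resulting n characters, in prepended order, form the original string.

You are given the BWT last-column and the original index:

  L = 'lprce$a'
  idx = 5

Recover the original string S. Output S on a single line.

LF mapping: 4 5 6 2 3 0 1
Walk LF starting at row 5, prepending L[row]:
  step 1: row=5, L[5]='$', prepend. Next row=LF[5]=0
  step 2: row=0, L[0]='l', prepend. Next row=LF[0]=4
  step 3: row=4, L[4]='e', prepend. Next row=LF[4]=3
  step 4: row=3, L[3]='c', prepend. Next row=LF[3]=2
  step 5: row=2, L[2]='r', prepend. Next row=LF[2]=6
  step 6: row=6, L[6]='a', prepend. Next row=LF[6]=1
  step 7: row=1, L[1]='p', prepend. Next row=LF[1]=5
Reversed output: parcel$

Answer: parcel$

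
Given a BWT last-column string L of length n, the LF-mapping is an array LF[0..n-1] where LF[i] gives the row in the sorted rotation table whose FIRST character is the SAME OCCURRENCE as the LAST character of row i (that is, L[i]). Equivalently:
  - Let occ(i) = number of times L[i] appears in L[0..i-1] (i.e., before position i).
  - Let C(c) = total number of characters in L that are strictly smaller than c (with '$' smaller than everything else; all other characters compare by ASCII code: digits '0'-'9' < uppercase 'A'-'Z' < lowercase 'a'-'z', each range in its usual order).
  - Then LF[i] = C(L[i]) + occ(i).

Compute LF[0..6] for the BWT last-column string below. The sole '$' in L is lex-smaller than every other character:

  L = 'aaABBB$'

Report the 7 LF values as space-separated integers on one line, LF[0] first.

Char counts: '$':1, 'A':1, 'B':3, 'a':2
C (first-col start): C('$')=0, C('A')=1, C('B')=2, C('a')=5
L[0]='a': occ=0, LF[0]=C('a')+0=5+0=5
L[1]='a': occ=1, LF[1]=C('a')+1=5+1=6
L[2]='A': occ=0, LF[2]=C('A')+0=1+0=1
L[3]='B': occ=0, LF[3]=C('B')+0=2+0=2
L[4]='B': occ=1, LF[4]=C('B')+1=2+1=3
L[5]='B': occ=2, LF[5]=C('B')+2=2+2=4
L[6]='$': occ=0, LF[6]=C('$')+0=0+0=0

Answer: 5 6 1 2 3 4 0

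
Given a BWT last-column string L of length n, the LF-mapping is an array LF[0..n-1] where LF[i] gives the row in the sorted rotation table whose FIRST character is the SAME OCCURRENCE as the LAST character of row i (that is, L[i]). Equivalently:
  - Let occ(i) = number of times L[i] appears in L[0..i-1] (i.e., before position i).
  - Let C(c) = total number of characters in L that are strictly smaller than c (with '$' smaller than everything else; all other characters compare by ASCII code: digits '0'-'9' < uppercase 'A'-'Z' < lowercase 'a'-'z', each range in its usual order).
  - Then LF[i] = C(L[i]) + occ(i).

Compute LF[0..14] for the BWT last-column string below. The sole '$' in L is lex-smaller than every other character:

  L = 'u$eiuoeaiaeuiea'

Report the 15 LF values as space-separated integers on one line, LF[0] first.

Answer: 12 0 4 8 13 11 5 1 9 2 6 14 10 7 3

Derivation:
Char counts: '$':1, 'a':3, 'e':4, 'i':3, 'o':1, 'u':3
C (first-col start): C('$')=0, C('a')=1, C('e')=4, C('i')=8, C('o')=11, C('u')=12
L[0]='u': occ=0, LF[0]=C('u')+0=12+0=12
L[1]='$': occ=0, LF[1]=C('$')+0=0+0=0
L[2]='e': occ=0, LF[2]=C('e')+0=4+0=4
L[3]='i': occ=0, LF[3]=C('i')+0=8+0=8
L[4]='u': occ=1, LF[4]=C('u')+1=12+1=13
L[5]='o': occ=0, LF[5]=C('o')+0=11+0=11
L[6]='e': occ=1, LF[6]=C('e')+1=4+1=5
L[7]='a': occ=0, LF[7]=C('a')+0=1+0=1
L[8]='i': occ=1, LF[8]=C('i')+1=8+1=9
L[9]='a': occ=1, LF[9]=C('a')+1=1+1=2
L[10]='e': occ=2, LF[10]=C('e')+2=4+2=6
L[11]='u': occ=2, LF[11]=C('u')+2=12+2=14
L[12]='i': occ=2, LF[12]=C('i')+2=8+2=10
L[13]='e': occ=3, LF[13]=C('e')+3=4+3=7
L[14]='a': occ=2, LF[14]=C('a')+2=1+2=3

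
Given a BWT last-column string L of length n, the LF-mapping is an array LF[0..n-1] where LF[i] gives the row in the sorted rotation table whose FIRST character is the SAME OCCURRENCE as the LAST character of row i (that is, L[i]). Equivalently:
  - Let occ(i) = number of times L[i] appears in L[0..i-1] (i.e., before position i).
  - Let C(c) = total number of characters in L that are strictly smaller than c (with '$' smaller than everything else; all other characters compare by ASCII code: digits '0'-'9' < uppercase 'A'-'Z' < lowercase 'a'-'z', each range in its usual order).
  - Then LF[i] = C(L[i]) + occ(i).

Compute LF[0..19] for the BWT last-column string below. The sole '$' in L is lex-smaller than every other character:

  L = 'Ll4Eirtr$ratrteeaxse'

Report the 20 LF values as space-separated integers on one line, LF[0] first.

Answer: 3 10 1 2 9 11 16 12 0 13 4 17 14 18 6 7 5 19 15 8

Derivation:
Char counts: '$':1, '4':1, 'E':1, 'L':1, 'a':2, 'e':3, 'i':1, 'l':1, 'r':4, 's':1, 't':3, 'x':1
C (first-col start): C('$')=0, C('4')=1, C('E')=2, C('L')=3, C('a')=4, C('e')=6, C('i')=9, C('l')=10, C('r')=11, C('s')=15, C('t')=16, C('x')=19
L[0]='L': occ=0, LF[0]=C('L')+0=3+0=3
L[1]='l': occ=0, LF[1]=C('l')+0=10+0=10
L[2]='4': occ=0, LF[2]=C('4')+0=1+0=1
L[3]='E': occ=0, LF[3]=C('E')+0=2+0=2
L[4]='i': occ=0, LF[4]=C('i')+0=9+0=9
L[5]='r': occ=0, LF[5]=C('r')+0=11+0=11
L[6]='t': occ=0, LF[6]=C('t')+0=16+0=16
L[7]='r': occ=1, LF[7]=C('r')+1=11+1=12
L[8]='$': occ=0, LF[8]=C('$')+0=0+0=0
L[9]='r': occ=2, LF[9]=C('r')+2=11+2=13
L[10]='a': occ=0, LF[10]=C('a')+0=4+0=4
L[11]='t': occ=1, LF[11]=C('t')+1=16+1=17
L[12]='r': occ=3, LF[12]=C('r')+3=11+3=14
L[13]='t': occ=2, LF[13]=C('t')+2=16+2=18
L[14]='e': occ=0, LF[14]=C('e')+0=6+0=6
L[15]='e': occ=1, LF[15]=C('e')+1=6+1=7
L[16]='a': occ=1, LF[16]=C('a')+1=4+1=5
L[17]='x': occ=0, LF[17]=C('x')+0=19+0=19
L[18]='s': occ=0, LF[18]=C('s')+0=15+0=15
L[19]='e': occ=2, LF[19]=C('e')+2=6+2=8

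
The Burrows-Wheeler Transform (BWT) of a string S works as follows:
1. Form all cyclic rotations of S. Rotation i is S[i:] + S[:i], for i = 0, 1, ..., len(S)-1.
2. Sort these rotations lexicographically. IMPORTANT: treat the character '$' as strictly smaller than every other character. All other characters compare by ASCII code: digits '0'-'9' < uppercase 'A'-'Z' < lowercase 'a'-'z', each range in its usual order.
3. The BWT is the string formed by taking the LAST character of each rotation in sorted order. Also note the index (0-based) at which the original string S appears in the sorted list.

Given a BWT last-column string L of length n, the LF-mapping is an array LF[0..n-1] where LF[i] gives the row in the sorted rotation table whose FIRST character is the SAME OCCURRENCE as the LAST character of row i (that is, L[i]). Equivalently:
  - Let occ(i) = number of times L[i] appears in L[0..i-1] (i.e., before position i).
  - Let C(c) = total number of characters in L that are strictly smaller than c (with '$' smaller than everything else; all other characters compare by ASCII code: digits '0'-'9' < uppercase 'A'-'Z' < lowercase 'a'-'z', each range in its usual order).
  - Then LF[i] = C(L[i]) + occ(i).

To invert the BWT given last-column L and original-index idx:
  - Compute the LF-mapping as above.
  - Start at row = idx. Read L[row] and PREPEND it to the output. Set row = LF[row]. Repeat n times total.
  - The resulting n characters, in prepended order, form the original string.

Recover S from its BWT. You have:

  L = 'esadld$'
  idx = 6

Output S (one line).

Answer: saddle$

Derivation:
LF mapping: 4 6 1 2 5 3 0
Walk LF starting at row 6, prepending L[row]:
  step 1: row=6, L[6]='$', prepend. Next row=LF[6]=0
  step 2: row=0, L[0]='e', prepend. Next row=LF[0]=4
  step 3: row=4, L[4]='l', prepend. Next row=LF[4]=5
  step 4: row=5, L[5]='d', prepend. Next row=LF[5]=3
  step 5: row=3, L[3]='d', prepend. Next row=LF[3]=2
  step 6: row=2, L[2]='a', prepend. Next row=LF[2]=1
  step 7: row=1, L[1]='s', prepend. Next row=LF[1]=6
Reversed output: saddle$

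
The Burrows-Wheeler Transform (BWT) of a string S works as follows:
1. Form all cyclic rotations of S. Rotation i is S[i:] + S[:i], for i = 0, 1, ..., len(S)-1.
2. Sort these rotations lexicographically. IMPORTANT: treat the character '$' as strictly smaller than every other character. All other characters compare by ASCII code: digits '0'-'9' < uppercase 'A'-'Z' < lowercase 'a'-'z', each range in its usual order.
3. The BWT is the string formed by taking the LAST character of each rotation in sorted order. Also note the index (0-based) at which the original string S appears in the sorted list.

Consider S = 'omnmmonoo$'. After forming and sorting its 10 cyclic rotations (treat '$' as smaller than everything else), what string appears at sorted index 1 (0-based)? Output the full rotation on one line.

All 10 rotations (rotation i = S[i:]+S[:i]):
  rot[0] = omnmmonoo$
  rot[1] = mnmmonoo$o
  rot[2] = nmmonoo$om
  rot[3] = mmonoo$omn
  rot[4] = monoo$omnm
  rot[5] = onoo$omnmm
  rot[6] = noo$omnmmo
  rot[7] = oo$omnmmon
  rot[8] = o$omnmmono
  rot[9] = $omnmmonoo
Sorted (with $ < everything):
  sorted[0] = $omnmmonoo
  sorted[1] = mmonoo$omn
  sorted[2] = mnmmonoo$o
  sorted[3] = monoo$omnm
  sorted[4] = nmmonoo$om
  sorted[5] = noo$omnmmo
  sorted[6] = o$omnmmono
  sorted[7] = omnmmonoo$
  sorted[8] = onoo$omnmm
  sorted[9] = oo$omnmmon
sorted[1] = mmonoo$omn

Answer: mmonoo$omn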